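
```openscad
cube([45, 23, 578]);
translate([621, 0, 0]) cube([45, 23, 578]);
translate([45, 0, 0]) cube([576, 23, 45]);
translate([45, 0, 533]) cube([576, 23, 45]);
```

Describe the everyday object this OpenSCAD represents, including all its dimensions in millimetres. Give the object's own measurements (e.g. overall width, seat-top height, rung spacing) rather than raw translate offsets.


A rectangular picture frame lying in the x–z plane (depth along y). The opening is 576 mm wide (x) by 488 mm tall (z), surrounded by a border 45 mm wide on all four sides. The frame is 23 mm deep and is made of two full-height vertical stiles with two horizontal rails fitted between them.


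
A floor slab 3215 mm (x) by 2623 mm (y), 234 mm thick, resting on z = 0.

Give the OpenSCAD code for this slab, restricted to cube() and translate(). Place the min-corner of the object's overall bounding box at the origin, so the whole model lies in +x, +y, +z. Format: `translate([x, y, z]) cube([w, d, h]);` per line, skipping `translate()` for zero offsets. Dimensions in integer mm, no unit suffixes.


cube([3215, 2623, 234]);


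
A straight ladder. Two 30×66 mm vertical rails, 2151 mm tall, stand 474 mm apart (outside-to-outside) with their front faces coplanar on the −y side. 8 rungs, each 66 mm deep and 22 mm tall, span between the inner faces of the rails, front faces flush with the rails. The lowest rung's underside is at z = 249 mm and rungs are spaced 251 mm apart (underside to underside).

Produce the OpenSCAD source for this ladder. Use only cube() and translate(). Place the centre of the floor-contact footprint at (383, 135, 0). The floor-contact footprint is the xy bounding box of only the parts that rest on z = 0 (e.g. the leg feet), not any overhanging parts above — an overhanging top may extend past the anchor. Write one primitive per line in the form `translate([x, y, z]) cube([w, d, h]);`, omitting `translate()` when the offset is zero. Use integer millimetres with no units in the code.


// rung span = 474 - 2*30 = 414
// rung[k] z = 249 + k*251
translate([146, 102, 0]) cube([30, 66, 2151]);
translate([590, 102, 0]) cube([30, 66, 2151]);
translate([176, 102, 249]) cube([414, 66, 22]);
translate([176, 102, 500]) cube([414, 66, 22]);
translate([176, 102, 751]) cube([414, 66, 22]);
translate([176, 102, 1002]) cube([414, 66, 22]);
translate([176, 102, 1253]) cube([414, 66, 22]);
translate([176, 102, 1504]) cube([414, 66, 22]);
translate([176, 102, 1755]) cube([414, 66, 22]);
translate([176, 102, 2006]) cube([414, 66, 22]);


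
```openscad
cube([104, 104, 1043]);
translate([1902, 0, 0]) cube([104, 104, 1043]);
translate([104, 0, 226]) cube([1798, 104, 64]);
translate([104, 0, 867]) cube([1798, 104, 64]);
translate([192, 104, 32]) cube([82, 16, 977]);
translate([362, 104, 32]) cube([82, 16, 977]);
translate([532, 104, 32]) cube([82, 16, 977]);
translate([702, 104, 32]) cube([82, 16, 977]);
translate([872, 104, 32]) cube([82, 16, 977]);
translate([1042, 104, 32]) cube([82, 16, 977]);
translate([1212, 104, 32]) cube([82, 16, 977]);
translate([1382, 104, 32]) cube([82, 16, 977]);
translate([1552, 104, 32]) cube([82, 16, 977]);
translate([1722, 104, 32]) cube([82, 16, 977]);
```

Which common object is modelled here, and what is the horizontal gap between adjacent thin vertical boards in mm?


A fence section. The picket gap is 88 mm.

Two posts, two rails, 10 pickets — a fence section. Span 1798 mm holds 10 pickets of 82 mm with 11 equal gaps: ⌊(1798 − 10·82) / 11⌋ = 88 mm.


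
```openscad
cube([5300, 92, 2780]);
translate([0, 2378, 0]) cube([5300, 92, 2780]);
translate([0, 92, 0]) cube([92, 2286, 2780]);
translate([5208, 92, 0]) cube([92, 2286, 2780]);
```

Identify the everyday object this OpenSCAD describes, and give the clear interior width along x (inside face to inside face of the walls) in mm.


A house (or room) frame. The interior width is 5116 mm.

Four 2780 mm walls enclosing a rectangle with no floor or roof — a room or house frame. Outside width is 5300 mm and wall thickness is 92 mm, so the interior width is 5300 − 2 × 92 = 5116 mm.


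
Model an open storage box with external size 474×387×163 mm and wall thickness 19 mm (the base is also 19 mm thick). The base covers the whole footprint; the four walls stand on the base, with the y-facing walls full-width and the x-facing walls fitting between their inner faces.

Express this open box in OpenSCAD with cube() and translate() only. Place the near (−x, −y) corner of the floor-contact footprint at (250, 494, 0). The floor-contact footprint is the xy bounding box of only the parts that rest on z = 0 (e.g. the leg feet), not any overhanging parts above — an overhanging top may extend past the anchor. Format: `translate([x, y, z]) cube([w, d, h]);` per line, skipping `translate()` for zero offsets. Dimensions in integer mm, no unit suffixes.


translate([250, 494, 0]) cube([474, 387, 19]);
translate([250, 494, 19]) cube([474, 19, 144]);
translate([250, 862, 19]) cube([474, 19, 144]);
translate([250, 513, 19]) cube([19, 349, 144]);
translate([705, 513, 19]) cube([19, 349, 144]);


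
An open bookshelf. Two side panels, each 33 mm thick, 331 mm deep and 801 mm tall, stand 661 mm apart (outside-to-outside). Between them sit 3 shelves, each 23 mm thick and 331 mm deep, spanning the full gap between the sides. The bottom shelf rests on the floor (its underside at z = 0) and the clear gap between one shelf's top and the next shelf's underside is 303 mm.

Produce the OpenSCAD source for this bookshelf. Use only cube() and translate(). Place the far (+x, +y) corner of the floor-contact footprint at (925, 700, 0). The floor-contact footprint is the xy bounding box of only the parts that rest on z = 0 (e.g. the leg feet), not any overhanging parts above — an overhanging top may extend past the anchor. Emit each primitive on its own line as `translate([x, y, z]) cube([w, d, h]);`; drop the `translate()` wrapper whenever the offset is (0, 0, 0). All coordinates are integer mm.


translate([264, 369, 0]) cube([33, 331, 801]);
translate([892, 369, 0]) cube([33, 331, 801]);
translate([297, 369, 0]) cube([595, 331, 23]);
translate([297, 369, 326]) cube([595, 331, 23]);
translate([297, 369, 652]) cube([595, 331, 23]);


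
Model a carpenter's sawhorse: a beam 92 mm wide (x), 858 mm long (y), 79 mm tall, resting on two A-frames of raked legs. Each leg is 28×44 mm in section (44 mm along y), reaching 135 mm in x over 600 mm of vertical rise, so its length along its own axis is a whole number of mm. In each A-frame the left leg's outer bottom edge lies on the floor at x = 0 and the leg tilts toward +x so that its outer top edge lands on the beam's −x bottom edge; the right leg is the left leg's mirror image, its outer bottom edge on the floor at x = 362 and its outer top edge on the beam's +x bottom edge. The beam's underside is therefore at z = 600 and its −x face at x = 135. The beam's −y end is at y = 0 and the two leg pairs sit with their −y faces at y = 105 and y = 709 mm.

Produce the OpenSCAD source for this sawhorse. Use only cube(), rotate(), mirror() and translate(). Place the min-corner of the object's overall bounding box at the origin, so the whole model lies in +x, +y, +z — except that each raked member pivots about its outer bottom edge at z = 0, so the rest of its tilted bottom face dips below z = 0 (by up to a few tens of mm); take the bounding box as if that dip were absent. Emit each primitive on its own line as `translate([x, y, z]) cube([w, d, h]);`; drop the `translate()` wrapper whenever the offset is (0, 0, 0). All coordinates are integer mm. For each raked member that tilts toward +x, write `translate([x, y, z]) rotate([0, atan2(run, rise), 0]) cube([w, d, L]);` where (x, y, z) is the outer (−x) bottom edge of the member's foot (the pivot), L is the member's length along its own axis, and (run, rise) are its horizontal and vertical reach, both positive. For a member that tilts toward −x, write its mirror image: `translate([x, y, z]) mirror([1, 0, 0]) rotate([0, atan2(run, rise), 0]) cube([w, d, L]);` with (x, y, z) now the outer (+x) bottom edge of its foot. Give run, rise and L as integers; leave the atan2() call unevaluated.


translate([135, 0, 600]) cube([92, 858, 79]);
translate([0, 105, 0]) rotate([0, atan2(135, 600), 0]) cube([28, 44, 615]);
translate([362, 105, 0]) mirror([1, 0, 0]) rotate([0, atan2(135, 600), 0]) cube([28, 44, 615]);
translate([0, 709, 0]) rotate([0, atan2(135, 600), 0]) cube([28, 44, 615]);
translate([362, 709, 0]) mirror([1, 0, 0]) rotate([0, atan2(135, 600), 0]) cube([28, 44, 615]);


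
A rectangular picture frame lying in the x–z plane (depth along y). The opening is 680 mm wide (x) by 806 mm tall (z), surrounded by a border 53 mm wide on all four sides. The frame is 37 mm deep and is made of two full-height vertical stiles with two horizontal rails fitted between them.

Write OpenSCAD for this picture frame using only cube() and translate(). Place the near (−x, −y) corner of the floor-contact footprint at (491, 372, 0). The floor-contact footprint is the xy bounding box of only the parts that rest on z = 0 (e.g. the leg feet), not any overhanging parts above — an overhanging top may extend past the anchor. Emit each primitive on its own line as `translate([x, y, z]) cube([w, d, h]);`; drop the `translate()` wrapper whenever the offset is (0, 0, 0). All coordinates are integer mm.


translate([491, 372, 0]) cube([53, 37, 912]);
translate([1224, 372, 0]) cube([53, 37, 912]);
translate([544, 372, 0]) cube([680, 37, 53]);
translate([544, 372, 859]) cube([680, 37, 53]);


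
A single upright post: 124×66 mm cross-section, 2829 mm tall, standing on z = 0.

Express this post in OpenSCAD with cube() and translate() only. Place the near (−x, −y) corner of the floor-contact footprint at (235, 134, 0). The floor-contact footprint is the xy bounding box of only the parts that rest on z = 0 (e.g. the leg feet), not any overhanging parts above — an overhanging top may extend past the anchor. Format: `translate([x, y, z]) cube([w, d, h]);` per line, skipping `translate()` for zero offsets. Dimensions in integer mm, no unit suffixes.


translate([235, 134, 0]) cube([124, 66, 2829]);


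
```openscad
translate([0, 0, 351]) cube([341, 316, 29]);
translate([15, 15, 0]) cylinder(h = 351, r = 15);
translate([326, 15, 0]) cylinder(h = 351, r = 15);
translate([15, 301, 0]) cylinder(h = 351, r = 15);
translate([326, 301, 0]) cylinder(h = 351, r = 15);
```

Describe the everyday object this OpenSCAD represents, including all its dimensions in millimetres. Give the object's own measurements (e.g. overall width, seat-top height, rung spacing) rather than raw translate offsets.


A simple wooden stool: a rectangular seat 341 mm (x) by 316 mm (y), 29 mm thick, top face at z = 380 mm, on four round legs, each 30 mm in diameter. The legs rest on z = 0, each leg's axis is inset half a diameter from the nearest pair of seat edges (so the leg's bounding box is flush with the corner).


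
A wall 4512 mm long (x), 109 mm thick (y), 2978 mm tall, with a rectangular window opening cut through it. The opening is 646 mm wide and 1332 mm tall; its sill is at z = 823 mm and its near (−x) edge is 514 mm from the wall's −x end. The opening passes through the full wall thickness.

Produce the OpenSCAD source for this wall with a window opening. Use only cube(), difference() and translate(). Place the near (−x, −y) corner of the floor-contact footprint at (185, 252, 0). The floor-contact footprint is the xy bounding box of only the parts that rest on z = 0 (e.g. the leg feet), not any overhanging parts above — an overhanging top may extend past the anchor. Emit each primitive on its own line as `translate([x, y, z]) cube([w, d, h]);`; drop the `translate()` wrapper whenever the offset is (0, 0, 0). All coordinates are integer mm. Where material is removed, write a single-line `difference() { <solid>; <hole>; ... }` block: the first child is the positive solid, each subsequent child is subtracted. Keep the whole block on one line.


difference() { translate([185, 252, 0]) cube([4512, 109, 2978]); translate([699, 252, 823]) cube([646, 109, 1332]); }


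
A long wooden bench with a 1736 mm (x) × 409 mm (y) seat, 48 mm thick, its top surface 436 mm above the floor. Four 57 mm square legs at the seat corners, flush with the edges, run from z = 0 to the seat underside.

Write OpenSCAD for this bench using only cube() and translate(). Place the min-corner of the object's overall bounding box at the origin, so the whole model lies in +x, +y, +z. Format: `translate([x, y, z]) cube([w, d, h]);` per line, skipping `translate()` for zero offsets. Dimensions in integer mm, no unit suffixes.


// leg_h = 436 − 48 = 388
translate([0, 0, 388]) cube([1736, 409, 48]);
cube([57, 57, 388]);
translate([0, 352, 0]) cube([57, 57, 388]);
translate([1679, 0, 0]) cube([57, 57, 388]);
translate([1679, 352, 0]) cube([57, 57, 388]);


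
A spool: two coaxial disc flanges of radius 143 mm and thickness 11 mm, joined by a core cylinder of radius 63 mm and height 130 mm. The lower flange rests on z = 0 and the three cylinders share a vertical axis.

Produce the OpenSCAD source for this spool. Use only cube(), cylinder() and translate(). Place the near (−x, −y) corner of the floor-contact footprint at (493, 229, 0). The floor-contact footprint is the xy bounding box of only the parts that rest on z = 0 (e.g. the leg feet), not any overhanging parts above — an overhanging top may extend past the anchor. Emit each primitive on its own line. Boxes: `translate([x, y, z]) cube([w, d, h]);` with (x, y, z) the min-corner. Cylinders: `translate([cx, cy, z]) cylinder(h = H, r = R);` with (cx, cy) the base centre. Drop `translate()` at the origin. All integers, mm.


translate([636, 372, 0]) cylinder(h = 11, r = 143);
translate([636, 372, 11]) cylinder(h = 130, r = 63);
translate([636, 372, 141]) cylinder(h = 11, r = 143);


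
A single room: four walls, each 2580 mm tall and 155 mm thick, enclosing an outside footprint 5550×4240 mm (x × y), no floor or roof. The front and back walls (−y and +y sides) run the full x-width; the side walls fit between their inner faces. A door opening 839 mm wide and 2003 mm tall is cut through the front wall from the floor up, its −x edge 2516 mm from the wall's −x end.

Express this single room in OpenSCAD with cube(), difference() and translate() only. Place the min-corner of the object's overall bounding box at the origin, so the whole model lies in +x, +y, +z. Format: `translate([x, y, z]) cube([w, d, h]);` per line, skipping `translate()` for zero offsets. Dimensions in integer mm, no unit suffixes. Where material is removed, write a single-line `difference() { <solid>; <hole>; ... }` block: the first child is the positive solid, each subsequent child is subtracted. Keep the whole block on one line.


difference() { cube([5550, 155, 2580]); translate([2516, 0, 0]) cube([839, 155, 2003]); }
translate([0, 4085, 0]) cube([5550, 155, 2580]);
translate([0, 155, 0]) cube([155, 3930, 2580]);
translate([5395, 155, 0]) cube([155, 3930, 2580]);


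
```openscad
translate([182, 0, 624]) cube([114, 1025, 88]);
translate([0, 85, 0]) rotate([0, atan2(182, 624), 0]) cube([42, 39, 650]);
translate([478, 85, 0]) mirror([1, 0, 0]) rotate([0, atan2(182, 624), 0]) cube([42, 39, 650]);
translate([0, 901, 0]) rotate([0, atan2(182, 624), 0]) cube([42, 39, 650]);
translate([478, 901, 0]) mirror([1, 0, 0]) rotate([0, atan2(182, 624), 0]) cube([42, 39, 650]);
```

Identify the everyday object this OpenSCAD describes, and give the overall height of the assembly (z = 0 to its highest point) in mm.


A sawhorse. The overall height is 712 mm.

A beam across two mirrored pairs of raked legs — a sawhorse. The beam's underside is at z = 624 (matching the legs' vertical rise in atan2(182, 624)) and the beam is 88 mm tall, so its top is at 624 + 88 = 712 mm. The raked legs top out at the beam's underside, so that is the highest point.


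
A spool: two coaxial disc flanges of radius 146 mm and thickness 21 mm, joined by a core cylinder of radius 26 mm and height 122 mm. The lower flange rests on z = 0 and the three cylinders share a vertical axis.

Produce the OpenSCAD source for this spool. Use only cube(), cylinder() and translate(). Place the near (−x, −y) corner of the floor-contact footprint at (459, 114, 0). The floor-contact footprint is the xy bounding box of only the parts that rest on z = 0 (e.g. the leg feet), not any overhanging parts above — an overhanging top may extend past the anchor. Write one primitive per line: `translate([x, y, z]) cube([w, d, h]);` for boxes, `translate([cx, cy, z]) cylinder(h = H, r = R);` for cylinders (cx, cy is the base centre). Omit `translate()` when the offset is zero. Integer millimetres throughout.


translate([605, 260, 0]) cylinder(h = 21, r = 146);
translate([605, 260, 21]) cylinder(h = 122, r = 26);
translate([605, 260, 143]) cylinder(h = 21, r = 146);


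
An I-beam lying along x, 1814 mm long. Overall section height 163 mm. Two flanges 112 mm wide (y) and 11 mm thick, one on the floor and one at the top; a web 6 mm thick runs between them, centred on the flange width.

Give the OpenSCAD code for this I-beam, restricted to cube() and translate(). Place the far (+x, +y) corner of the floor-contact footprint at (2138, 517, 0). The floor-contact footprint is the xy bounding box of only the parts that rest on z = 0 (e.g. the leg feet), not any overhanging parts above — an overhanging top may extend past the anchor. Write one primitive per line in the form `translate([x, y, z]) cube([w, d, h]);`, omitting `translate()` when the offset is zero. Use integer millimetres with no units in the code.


translate([324, 405, 0]) cube([1814, 112, 11]);
translate([324, 458, 11]) cube([1814, 6, 141]);
translate([324, 405, 152]) cube([1814, 112, 11]);


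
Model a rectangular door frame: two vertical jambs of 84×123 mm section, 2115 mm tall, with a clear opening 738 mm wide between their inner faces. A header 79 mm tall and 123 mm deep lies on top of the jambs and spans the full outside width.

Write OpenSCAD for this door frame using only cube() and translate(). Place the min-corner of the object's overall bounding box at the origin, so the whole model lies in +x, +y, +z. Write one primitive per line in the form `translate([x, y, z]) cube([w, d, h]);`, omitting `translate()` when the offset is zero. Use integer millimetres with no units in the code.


cube([84, 123, 2115]);
translate([822, 0, 0]) cube([84, 123, 2115]);
translate([0, 0, 2115]) cube([906, 123, 79]);


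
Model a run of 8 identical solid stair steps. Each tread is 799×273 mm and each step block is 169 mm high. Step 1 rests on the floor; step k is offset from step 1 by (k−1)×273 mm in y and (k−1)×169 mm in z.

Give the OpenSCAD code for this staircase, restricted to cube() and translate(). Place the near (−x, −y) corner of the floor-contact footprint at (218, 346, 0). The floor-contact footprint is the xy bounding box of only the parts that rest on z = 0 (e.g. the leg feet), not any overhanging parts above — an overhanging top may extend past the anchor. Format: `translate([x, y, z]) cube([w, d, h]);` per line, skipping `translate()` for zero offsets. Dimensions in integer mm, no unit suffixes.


translate([218, 346, 0]) cube([799, 273, 169]);
translate([218, 619, 169]) cube([799, 273, 169]);
translate([218, 892, 338]) cube([799, 273, 169]);
translate([218, 1165, 507]) cube([799, 273, 169]);
translate([218, 1438, 676]) cube([799, 273, 169]);
translate([218, 1711, 845]) cube([799, 273, 169]);
translate([218, 1984, 1014]) cube([799, 273, 169]);
translate([218, 2257, 1183]) cube([799, 273, 169]);


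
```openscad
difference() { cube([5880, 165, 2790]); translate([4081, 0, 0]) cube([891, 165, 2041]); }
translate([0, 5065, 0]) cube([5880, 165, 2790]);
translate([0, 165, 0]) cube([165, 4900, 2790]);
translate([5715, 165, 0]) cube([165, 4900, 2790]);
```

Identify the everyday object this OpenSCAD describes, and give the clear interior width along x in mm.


A single room. The interior width is 5550 mm.

Four walls enclosing a rectangle with a door in the front wall — a room. Outside width 5880 minus two 165 mm walls gives 5550 mm.


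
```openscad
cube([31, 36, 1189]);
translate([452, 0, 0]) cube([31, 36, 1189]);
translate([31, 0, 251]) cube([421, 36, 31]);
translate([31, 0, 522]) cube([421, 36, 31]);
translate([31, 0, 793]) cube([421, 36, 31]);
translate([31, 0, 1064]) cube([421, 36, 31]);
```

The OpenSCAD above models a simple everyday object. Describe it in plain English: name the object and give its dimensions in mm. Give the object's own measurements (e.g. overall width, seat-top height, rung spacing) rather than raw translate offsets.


A straight ladder. Two 31×36 mm vertical rails, 1189 mm tall, stand 483 mm apart (outside-to-outside) with their front faces coplanar on the −y side. 4 rungs, each 36 mm deep and 31 mm tall, span between the inner faces of the rails, front faces flush with the rails. The lowest rung's underside is at z = 251 mm and rungs are spaced 271 mm apart (underside to underside).


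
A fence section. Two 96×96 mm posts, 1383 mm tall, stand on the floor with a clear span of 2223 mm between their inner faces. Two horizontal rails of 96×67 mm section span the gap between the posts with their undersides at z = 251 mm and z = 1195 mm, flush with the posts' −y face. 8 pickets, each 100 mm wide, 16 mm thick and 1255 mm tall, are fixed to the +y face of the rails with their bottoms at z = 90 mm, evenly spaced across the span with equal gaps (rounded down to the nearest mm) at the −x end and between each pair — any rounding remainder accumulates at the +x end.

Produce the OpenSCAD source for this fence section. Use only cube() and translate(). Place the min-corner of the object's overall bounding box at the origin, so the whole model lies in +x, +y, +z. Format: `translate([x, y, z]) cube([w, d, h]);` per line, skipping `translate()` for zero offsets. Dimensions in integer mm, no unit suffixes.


cube([96, 96, 1383]);
translate([2319, 0, 0]) cube([96, 96, 1383]);
translate([96, 0, 251]) cube([2223, 96, 67]);
translate([96, 0, 1195]) cube([2223, 96, 67]);
translate([254, 96, 90]) cube([100, 16, 1255]);
translate([512, 96, 90]) cube([100, 16, 1255]);
translate([770, 96, 90]) cube([100, 16, 1255]);
translate([1028, 96, 90]) cube([100, 16, 1255]);
translate([1286, 96, 90]) cube([100, 16, 1255]);
translate([1544, 96, 90]) cube([100, 16, 1255]);
translate([1802, 96, 90]) cube([100, 16, 1255]);
translate([2060, 96, 90]) cube([100, 16, 1255]);


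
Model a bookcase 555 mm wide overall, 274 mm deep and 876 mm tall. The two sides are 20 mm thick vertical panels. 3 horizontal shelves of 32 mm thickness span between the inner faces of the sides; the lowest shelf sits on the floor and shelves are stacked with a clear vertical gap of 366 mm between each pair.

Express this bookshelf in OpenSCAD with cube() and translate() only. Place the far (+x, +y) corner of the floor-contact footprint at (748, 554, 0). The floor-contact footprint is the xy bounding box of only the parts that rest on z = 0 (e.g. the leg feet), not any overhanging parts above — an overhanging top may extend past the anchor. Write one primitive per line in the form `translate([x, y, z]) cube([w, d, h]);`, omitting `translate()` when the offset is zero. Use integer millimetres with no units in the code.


translate([193, 280, 0]) cube([20, 274, 876]);
translate([728, 280, 0]) cube([20, 274, 876]);
translate([213, 280, 0]) cube([515, 274, 32]);
translate([213, 280, 398]) cube([515, 274, 32]);
translate([213, 280, 796]) cube([515, 274, 32]);


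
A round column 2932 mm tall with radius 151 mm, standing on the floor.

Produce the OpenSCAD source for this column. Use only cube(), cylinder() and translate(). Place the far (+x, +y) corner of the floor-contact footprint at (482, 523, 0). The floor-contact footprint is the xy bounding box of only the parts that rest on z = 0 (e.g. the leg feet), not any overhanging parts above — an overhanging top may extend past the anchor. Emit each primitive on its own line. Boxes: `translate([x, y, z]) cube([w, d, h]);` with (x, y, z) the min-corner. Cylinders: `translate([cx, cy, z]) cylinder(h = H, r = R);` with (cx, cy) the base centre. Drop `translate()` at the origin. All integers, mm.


translate([331, 372, 0]) cylinder(h = 2932, r = 151);


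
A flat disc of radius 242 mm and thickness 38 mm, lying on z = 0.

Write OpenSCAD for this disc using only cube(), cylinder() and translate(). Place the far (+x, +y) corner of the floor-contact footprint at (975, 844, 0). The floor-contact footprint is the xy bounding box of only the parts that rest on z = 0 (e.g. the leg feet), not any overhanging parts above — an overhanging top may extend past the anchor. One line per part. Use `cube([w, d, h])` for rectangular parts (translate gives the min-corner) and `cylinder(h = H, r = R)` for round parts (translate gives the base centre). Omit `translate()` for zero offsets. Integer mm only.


translate([733, 602, 0]) cylinder(h = 38, r = 242);


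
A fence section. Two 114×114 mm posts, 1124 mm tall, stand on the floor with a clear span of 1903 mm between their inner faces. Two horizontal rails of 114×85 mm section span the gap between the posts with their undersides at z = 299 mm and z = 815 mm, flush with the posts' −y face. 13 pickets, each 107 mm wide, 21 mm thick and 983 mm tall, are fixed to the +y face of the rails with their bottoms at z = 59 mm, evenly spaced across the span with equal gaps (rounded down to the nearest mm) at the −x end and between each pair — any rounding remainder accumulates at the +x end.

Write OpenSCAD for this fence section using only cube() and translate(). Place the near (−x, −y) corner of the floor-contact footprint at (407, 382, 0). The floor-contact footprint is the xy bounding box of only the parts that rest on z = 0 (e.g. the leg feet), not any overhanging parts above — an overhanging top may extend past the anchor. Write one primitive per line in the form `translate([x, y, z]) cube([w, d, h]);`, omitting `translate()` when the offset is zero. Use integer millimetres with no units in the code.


translate([407, 382, 0]) cube([114, 114, 1124]);
translate([2424, 382, 0]) cube([114, 114, 1124]);
translate([521, 382, 299]) cube([1903, 114, 85]);
translate([521, 382, 815]) cube([1903, 114, 85]);
translate([557, 496, 59]) cube([107, 21, 983]);
translate([700, 496, 59]) cube([107, 21, 983]);
translate([843, 496, 59]) cube([107, 21, 983]);
translate([986, 496, 59]) cube([107, 21, 983]);
translate([1129, 496, 59]) cube([107, 21, 983]);
translate([1272, 496, 59]) cube([107, 21, 983]);
translate([1415, 496, 59]) cube([107, 21, 983]);
translate([1558, 496, 59]) cube([107, 21, 983]);
translate([1701, 496, 59]) cube([107, 21, 983]);
translate([1844, 496, 59]) cube([107, 21, 983]);
translate([1987, 496, 59]) cube([107, 21, 983]);
translate([2130, 496, 59]) cube([107, 21, 983]);
translate([2273, 496, 59]) cube([107, 21, 983]);


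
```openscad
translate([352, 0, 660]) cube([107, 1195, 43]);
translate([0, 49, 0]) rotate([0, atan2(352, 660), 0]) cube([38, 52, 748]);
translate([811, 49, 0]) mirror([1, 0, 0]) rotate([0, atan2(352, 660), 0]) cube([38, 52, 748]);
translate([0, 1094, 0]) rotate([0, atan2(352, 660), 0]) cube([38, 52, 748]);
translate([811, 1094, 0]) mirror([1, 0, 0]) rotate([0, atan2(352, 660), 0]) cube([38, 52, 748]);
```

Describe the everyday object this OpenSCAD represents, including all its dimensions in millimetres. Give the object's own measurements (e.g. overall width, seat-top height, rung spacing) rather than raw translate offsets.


A sawhorse. A 107×1195×43 mm beam (x, y, z) sits on two A-frame leg pairs. Each pair is two raked legs of 38×52 mm section (52 mm along y) splaying symmetrically in x. Each leg rises 660 mm vertically over 352 mm of horizontal reach and is 748 mm long along its own axis. Every leg's outer bottom edge rests on the floor and its outer top edge meets a bottom edge of the beam — the left legs (tilting toward +x) meet the beam's −x bottom edge, the right legs (their mirror images, tilting toward −x) meet its +x bottom edge — so the leg tops tuck under the beam, the beam's underside is 660 mm above the floor, and the feet are 811 mm apart outside-to-outside with the beam centred between them. The two leg pairs are set in 49 mm from either end of the beam.


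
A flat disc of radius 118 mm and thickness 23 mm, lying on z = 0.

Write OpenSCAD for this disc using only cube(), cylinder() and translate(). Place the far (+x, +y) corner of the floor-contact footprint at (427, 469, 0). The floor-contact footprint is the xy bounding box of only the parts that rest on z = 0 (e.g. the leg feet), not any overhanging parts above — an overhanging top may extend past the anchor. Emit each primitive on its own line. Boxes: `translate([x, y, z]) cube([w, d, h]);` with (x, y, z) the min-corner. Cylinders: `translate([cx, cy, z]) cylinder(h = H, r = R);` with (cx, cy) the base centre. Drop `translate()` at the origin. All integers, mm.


translate([309, 351, 0]) cylinder(h = 23, r = 118);


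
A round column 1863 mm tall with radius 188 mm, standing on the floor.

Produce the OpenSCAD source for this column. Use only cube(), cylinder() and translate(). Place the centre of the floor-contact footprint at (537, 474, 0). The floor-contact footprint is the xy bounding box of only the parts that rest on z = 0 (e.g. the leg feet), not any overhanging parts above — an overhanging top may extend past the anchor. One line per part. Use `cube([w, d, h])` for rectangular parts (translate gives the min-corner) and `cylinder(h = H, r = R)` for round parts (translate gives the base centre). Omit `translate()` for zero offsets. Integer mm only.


translate([537, 474, 0]) cylinder(h = 1863, r = 188);


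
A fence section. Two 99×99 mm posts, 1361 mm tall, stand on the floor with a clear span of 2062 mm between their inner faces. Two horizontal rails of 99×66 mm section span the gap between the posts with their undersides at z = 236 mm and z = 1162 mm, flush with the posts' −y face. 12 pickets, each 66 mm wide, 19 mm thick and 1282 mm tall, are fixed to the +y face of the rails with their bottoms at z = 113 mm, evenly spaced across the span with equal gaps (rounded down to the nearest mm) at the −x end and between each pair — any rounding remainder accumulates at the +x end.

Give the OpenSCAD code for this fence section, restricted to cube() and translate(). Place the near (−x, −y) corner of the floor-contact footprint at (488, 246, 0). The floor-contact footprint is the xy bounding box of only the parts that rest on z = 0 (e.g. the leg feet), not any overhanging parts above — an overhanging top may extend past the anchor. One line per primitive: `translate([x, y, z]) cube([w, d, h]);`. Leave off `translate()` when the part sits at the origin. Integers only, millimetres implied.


translate([488, 246, 0]) cube([99, 99, 1361]);
translate([2649, 246, 0]) cube([99, 99, 1361]);
translate([587, 246, 236]) cube([2062, 99, 66]);
translate([587, 246, 1162]) cube([2062, 99, 66]);
translate([684, 345, 113]) cube([66, 19, 1282]);
translate([847, 345, 113]) cube([66, 19, 1282]);
translate([1010, 345, 113]) cube([66, 19, 1282]);
translate([1173, 345, 113]) cube([66, 19, 1282]);
translate([1336, 345, 113]) cube([66, 19, 1282]);
translate([1499, 345, 113]) cube([66, 19, 1282]);
translate([1662, 345, 113]) cube([66, 19, 1282]);
translate([1825, 345, 113]) cube([66, 19, 1282]);
translate([1988, 345, 113]) cube([66, 19, 1282]);
translate([2151, 345, 113]) cube([66, 19, 1282]);
translate([2314, 345, 113]) cube([66, 19, 1282]);
translate([2477, 345, 113]) cube([66, 19, 1282]);


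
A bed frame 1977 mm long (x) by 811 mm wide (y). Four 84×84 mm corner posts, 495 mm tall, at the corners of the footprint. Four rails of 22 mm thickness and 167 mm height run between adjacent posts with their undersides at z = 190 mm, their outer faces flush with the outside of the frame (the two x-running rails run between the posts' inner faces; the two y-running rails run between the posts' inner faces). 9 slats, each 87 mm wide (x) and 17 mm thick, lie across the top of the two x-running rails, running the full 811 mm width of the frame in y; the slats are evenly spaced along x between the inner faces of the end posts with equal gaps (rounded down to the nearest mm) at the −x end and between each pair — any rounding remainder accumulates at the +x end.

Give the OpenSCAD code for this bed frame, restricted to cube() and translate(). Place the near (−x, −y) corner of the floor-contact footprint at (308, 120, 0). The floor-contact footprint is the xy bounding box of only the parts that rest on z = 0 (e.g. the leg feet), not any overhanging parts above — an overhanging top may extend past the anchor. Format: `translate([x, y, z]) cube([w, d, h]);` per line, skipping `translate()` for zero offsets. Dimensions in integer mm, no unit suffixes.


translate([308, 120, 0]) cube([84, 84, 495]);
translate([308, 847, 0]) cube([84, 84, 495]);
translate([2201, 120, 0]) cube([84, 84, 495]);
translate([2201, 847, 0]) cube([84, 84, 495]);
translate([392, 120, 190]) cube([1809, 22, 167]);
translate([392, 909, 190]) cube([1809, 22, 167]);
translate([308, 204, 190]) cube([22, 643, 167]);
translate([2263, 204, 190]) cube([22, 643, 167]);
translate([494, 120, 357]) cube([87, 811, 17]);
translate([683, 120, 357]) cube([87, 811, 17]);
translate([872, 120, 357]) cube([87, 811, 17]);
translate([1061, 120, 357]) cube([87, 811, 17]);
translate([1250, 120, 357]) cube([87, 811, 17]);
translate([1439, 120, 357]) cube([87, 811, 17]);
translate([1628, 120, 357]) cube([87, 811, 17]);
translate([1817, 120, 357]) cube([87, 811, 17]);
translate([2006, 120, 357]) cube([87, 811, 17]);


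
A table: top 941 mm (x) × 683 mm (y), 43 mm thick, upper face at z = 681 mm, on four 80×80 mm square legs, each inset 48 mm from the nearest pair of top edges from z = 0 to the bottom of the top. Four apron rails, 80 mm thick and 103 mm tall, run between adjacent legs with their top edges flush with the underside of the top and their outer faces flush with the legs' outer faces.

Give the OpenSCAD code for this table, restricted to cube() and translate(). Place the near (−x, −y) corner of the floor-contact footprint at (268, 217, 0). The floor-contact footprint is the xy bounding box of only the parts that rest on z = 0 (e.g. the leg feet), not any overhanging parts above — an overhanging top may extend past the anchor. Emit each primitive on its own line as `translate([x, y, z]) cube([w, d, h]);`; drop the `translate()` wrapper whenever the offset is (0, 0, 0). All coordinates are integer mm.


translate([220, 169, 638]) cube([941, 683, 43]);
translate([268, 217, 0]) cube([80, 80, 638]);
translate([1033, 217, 0]) cube([80, 80, 638]);
translate([268, 724, 0]) cube([80, 80, 638]);
translate([1033, 724, 0]) cube([80, 80, 638]);
translate([348, 217, 535]) cube([685, 80, 103]);
translate([348, 724, 535]) cube([685, 80, 103]);
translate([268, 297, 535]) cube([80, 427, 103]);
translate([1033, 297, 535]) cube([80, 427, 103]);


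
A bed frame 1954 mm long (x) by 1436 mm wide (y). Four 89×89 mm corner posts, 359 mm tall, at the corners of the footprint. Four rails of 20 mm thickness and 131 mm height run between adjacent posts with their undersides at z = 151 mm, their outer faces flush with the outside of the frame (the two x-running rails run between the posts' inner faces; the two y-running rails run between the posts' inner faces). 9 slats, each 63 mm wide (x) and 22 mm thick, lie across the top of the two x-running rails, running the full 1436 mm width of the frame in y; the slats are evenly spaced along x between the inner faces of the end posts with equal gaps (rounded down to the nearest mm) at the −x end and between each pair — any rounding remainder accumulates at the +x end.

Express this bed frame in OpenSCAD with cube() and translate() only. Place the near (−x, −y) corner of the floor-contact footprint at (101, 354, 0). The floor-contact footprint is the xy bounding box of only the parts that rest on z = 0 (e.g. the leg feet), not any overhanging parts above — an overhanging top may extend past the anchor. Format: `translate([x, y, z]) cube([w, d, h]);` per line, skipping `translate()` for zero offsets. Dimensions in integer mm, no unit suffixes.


translate([101, 354, 0]) cube([89, 89, 359]);
translate([101, 1701, 0]) cube([89, 89, 359]);
translate([1966, 354, 0]) cube([89, 89, 359]);
translate([1966, 1701, 0]) cube([89, 89, 359]);
translate([190, 354, 151]) cube([1776, 20, 131]);
translate([190, 1770, 151]) cube([1776, 20, 131]);
translate([101, 443, 151]) cube([20, 1258, 131]);
translate([2035, 443, 151]) cube([20, 1258, 131]);
translate([310, 354, 282]) cube([63, 1436, 22]);
translate([493, 354, 282]) cube([63, 1436, 22]);
translate([676, 354, 282]) cube([63, 1436, 22]);
translate([859, 354, 282]) cube([63, 1436, 22]);
translate([1042, 354, 282]) cube([63, 1436, 22]);
translate([1225, 354, 282]) cube([63, 1436, 22]);
translate([1408, 354, 282]) cube([63, 1436, 22]);
translate([1591, 354, 282]) cube([63, 1436, 22]);
translate([1774, 354, 282]) cube([63, 1436, 22]);


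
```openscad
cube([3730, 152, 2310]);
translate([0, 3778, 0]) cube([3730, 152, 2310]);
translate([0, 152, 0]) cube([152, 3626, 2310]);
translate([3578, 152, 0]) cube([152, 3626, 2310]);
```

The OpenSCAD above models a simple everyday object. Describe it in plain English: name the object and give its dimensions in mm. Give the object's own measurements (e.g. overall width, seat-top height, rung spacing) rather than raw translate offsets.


The wall frame of a small rectangular building: four walls, each 2310 mm tall and 152 mm thick, enclosing a footprint 3730 mm (x) by 3930 mm (y) outside-to-outside, with no floor or roof. The front and back walls (the −y and +y sides) span the full width; the two side walls fit between them.


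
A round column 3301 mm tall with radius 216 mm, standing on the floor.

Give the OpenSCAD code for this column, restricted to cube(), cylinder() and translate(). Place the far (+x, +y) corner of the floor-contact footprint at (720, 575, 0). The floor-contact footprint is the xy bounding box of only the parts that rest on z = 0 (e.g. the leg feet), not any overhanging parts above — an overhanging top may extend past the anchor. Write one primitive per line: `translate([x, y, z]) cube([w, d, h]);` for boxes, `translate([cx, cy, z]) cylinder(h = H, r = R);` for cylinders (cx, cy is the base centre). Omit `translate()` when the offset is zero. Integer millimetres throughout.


translate([504, 359, 0]) cylinder(h = 3301, r = 216);


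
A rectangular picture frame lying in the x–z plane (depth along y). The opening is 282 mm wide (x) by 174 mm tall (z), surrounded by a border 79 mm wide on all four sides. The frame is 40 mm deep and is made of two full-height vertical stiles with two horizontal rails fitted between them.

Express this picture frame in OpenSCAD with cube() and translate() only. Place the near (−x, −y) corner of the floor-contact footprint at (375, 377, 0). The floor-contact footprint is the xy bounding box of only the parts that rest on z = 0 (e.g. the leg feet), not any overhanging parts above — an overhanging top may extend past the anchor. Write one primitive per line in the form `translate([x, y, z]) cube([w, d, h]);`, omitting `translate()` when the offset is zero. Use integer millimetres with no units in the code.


translate([375, 377, 0]) cube([79, 40, 332]);
translate([736, 377, 0]) cube([79, 40, 332]);
translate([454, 377, 0]) cube([282, 40, 79]);
translate([454, 377, 253]) cube([282, 40, 79]);


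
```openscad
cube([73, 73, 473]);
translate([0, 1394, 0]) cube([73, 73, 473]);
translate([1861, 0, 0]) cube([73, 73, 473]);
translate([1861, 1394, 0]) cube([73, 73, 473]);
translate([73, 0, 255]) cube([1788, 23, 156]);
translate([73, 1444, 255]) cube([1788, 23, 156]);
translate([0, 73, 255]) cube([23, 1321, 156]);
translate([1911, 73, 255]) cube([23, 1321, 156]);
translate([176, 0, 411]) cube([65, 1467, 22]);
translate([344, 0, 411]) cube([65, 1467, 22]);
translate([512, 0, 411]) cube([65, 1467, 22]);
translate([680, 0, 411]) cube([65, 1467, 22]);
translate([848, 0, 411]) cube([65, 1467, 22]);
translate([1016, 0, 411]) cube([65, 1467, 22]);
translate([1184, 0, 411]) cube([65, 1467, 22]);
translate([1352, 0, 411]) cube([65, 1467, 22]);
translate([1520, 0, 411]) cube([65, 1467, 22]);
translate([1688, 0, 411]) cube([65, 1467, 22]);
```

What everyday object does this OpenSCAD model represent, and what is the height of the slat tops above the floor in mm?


A bed frame. The slat-top height is 433 mm.

Four posts, four rails, and a row of slats — a bed frame. Slats sit on the rails at z = 255 + 156 = 411; with slat thickness 22, the top is 433 mm.
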